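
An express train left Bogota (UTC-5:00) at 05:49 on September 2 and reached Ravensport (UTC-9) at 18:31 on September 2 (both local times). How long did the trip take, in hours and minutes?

16 hours 42 minutes

Ravensport is 4:00 behind Bogota.
Clock-face elapsed time (ignoring zones) is 12 hours 42 minutes.
Actual elapsed = 12 hours 42 minutes + 4:00 = 16 hours 42 minutes.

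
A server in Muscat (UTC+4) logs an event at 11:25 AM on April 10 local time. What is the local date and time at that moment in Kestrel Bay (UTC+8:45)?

In UTC: 11:25 AM − 4:00 = 7:25 AM on Apr 10.
Kestrel Bay is UTC+8:45: 7:25 AM + 8:45 = 4:10 PM on Apr 10.

4:10 PM on April 10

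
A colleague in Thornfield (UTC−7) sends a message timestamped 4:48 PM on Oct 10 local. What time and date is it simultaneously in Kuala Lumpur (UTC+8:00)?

7:48 AM on Oct 11

In UTC: 4:48 PM + 7:00 = 11:48 PM on Oct 10.
Kuala Lumpur is UTC+8:00: 11:48 PM + 8:00 = 7:48 AM on Oct 11.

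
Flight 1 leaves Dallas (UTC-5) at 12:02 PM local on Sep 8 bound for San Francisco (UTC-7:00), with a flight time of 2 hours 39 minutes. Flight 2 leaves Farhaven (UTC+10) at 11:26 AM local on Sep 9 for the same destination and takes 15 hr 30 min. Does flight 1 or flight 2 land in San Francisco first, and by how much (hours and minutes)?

the first, by 21 hours 15 minutes

Flight 1 in UTC: 12:02 PM + 5:00 = 5:02 PM on Sep 8.
+2 hours and 39 minutes → arrive 7:41 PM UTC on Sep 8.
Flight 2 in UTC: 11:26 AM − 10:00 = 1:26 AM on Sep 9.
+15 hours and 30 minutes → arrive 4:56 PM UTC on Sep 9.
Flight 1 lands earlier by 21 hours 15 minutes.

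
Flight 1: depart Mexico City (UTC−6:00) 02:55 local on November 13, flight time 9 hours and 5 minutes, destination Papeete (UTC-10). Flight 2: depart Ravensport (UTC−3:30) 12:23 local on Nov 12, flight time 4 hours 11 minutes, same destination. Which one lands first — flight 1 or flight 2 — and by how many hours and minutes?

Flight 1 in UTC: 02:55 + 6:00 = 08:55 on Nov 13.
+9 hours and 5 minutes → arrive 18:00 UTC on Nov 13.
Flight 2 in UTC: 12:23 + 3:30 = 15:53 on Nov 12.
+4 hours 11 minutes → arrive 20:04 UTC on Nov 12.
Flight 2 lands earlier by 21 hours 56 minutes.

the second, by 21 hours 56 minutes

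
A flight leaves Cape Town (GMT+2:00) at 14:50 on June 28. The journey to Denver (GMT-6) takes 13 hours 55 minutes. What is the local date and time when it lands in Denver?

Convert departure to UTC: 14:50 − 2:00 = 12:50 UTC on Jun 28.
Add 13 hours and 55 minutes travel time → 02:45 UTC (Jun 29).
Denver is UTC−6:00, so local arrival = 02:45 − 6:00 = 20:45 on Jun 28.

20:45 on Jun 28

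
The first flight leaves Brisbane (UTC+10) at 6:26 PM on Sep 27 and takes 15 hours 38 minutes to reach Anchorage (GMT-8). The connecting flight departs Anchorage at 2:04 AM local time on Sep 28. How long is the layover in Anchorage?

10 hours

Convert departure to UTC: 6:26 PM − 10:00 = 8:26 AM UTC on Sep 27.
Add 15 hours 38 minutes flight time → 12:04 AM UTC (Sep 28).
Anchorage is UTC−8:00, so local arrival = 12:04 AM − 8:00 = 4:04 PM on Sep 27.
Layover = 2:04 AM − 4:04 PM (+1 day) = 10 hours.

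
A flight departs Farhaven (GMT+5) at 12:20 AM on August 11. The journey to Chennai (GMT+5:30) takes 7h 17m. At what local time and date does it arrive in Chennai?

Chennai is 0:30 ahead of Farhaven.
After 7 hours and 17 minutes it is 7:37 AM in Farhaven.
Shift by the zone difference: 7:37 AM + 0:30 = 8:07 AM on Aug 11 in Chennai.

8:07 AM on Aug 11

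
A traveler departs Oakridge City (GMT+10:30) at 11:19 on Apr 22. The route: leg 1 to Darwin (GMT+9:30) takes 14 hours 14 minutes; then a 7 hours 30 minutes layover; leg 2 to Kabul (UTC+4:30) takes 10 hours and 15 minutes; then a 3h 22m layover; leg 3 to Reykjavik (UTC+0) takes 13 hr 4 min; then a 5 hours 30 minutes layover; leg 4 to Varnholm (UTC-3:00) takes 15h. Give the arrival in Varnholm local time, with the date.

18:44 on April 24

Convert departure to UTC: 11:19 − 10:30 = 00:49 UTC on Apr 22.
Add 14 hours and 14 minutes leg 1 → 15:03 UTC.
Add 7 hours 30 minutes layover in Darwin → 22:33 UTC.
Add 10 hours 15 minutes leg 2 → 08:48 UTC (Apr 23).
Add 3 hours and 22 minutes layover in Kabul → 12:10 UTC.
Add 13 hours and 4 minutes leg 3 → 01:14 UTC (Apr 24).
Add 5 hours 30 minutes layover in Reykjavik → 06:44 UTC.
Add 15 hours leg 4 → 21:44 UTC.
Varnholm is UTC−3:00, so local arrival = 21:44 − 3:00 = 18:44 on Apr 24.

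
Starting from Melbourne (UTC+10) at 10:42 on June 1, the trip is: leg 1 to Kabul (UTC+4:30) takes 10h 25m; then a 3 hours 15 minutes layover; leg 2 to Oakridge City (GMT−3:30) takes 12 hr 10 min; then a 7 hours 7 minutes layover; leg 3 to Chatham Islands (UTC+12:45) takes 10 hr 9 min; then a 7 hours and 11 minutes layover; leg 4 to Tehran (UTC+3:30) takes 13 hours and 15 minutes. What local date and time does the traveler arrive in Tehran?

19:44 on Jun 3

Convert departure to UTC: 10:42 − 10:00 = 00:42 UTC on Jun 1.
Add 10 hours 25 minutes leg 1 → 11:07 UTC.
Add 3 hours 15 minutes layover in Kabul → 14:22 UTC.
Add 12 hours and 10 minutes leg 2 → 02:32 UTC (Jun 2).
Add 7 hours and 7 minutes layover in Oakridge City → 09:39 UTC.
Add 10 hours 9 minutes leg 3 → 19:48 UTC.
Add 7 hours and 11 minutes layover in Chatham Islands → 02:59 UTC (Jun 3).
Add 13 hours 15 minutes leg 4 → 16:14 UTC.
Tehran is UTC+3:30, so local arrival = 16:14 + 3:30 = 19:44 on Jun 3.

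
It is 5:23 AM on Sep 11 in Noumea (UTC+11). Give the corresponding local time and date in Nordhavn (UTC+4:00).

10:23 PM on September 10

In UTC: 5:23 AM − 11:00 = 6:23 PM on Sep 10.
Nordhavn is UTC+4:00: 6:23 PM + 4:00 = 10:23 PM on Sep 10.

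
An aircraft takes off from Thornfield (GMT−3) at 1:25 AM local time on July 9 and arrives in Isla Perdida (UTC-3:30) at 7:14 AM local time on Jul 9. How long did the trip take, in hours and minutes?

6 hours 19 minutes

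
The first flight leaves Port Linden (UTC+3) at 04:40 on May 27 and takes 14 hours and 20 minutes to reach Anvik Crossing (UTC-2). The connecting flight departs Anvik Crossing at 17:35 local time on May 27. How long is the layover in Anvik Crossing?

Convert departure to UTC: 04:40 − 3:00 = 01:40 UTC on May 27.
Add 14 hours and 20 minutes flight time → 16:00 UTC.
Anvik Crossing is UTC−2:00, so local arrival = 16:00 − 2:00 = 14:00 on May 27.
Layover = 17:35 − 14:00 = 3 hours 35 minutes.

3 hours 35 minutes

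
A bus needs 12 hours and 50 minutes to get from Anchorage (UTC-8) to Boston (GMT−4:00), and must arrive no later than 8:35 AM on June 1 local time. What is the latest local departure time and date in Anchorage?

Target arrival in UTC: 8:35 AM + 4:00 = 12:35 PM on Jun 1.
Subtract 12 hours and 50 minutes → departure 11:45 PM UTC on May 31.
Anchorage is UTC−8:00: 11:45 PM − 8:00 = 3:45 PM on May 31.

3:45 PM on May 31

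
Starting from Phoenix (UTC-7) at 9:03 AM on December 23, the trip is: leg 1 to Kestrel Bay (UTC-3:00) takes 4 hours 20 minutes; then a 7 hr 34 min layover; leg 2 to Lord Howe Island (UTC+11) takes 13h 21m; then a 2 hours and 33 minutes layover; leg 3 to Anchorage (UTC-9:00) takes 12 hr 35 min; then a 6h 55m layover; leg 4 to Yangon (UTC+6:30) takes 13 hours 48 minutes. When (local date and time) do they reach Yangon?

11:39 AM on December 26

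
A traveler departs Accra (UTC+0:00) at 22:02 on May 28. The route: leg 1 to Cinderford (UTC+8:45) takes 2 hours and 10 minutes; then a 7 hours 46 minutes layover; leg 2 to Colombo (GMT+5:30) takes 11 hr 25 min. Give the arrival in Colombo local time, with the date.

00:53 on May 30

Accra is at UTC+0, so departure is already 22:02 UTC on May 28.
Add 2 hours and 10 minutes leg 1 → 00:12 UTC (May 29).
Add 7 hours and 46 minutes layover in Cinderford → 07:58 UTC.
Add 11 hours and 25 minutes leg 2 → 19:23 UTC.
Colombo is UTC+5:30, so local arrival = 19:23 + 5:30 = 00:53 on May 30.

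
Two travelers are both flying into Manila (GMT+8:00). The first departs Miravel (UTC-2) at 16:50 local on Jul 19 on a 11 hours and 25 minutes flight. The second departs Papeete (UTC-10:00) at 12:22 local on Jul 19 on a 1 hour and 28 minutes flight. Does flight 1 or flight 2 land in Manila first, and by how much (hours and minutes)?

the second, by 6 hours 25 minutes

Flight 1 in UTC: 16:50 + 2:00 = 18:50 on Jul 19.
+11 hours and 25 minutes → arrive 06:15 UTC on Jul 20.
Flight 2 in UTC: 12:22 + 10:00 = 22:22 on Jul 19.
+1 hour 28 minutes → arrive 23:50 UTC on Jul 19.
Flight 2 lands earlier by 6 hours 25 minutes.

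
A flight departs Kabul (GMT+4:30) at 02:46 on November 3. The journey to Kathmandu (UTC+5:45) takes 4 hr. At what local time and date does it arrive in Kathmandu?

08:01 on November 3

Kathmandu is 1:15 ahead of Kabul.
After 4 hours it is 06:46 in Kabul.
Shift by the zone difference: 06:46 + 1:15 = 08:01 on Nov 3 in Kathmandu.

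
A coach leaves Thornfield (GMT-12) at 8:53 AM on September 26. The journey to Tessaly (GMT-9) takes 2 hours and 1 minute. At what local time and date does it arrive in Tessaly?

Convert departure to UTC: 8:53 AM + 12:00 = 8:53 PM UTC on Sep 26.
Add 2 hours and 1 minute travel time → 10:54 PM UTC.
Tessaly is UTC−9:00, so local arrival = 10:54 PM − 9:00 = 1:54 PM on Sep 26.

1:54 PM on Sep 26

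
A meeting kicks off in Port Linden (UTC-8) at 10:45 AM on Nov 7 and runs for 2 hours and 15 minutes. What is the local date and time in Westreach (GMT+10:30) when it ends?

7:30 AM on November 8

Convert start to UTC: 10:45 AM + 8:00 = 6:45 PM UTC on Nov 7.
Add 2 hours 15 minutes duration → 9:00 PM UTC.
Westreach is UTC+10:30, so local end time = 9:00 PM + 10:30 = 7:30 AM on Nov 8.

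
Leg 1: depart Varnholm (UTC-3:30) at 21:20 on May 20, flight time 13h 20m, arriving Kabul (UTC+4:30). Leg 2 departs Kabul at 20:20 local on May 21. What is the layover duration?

Convert departure to UTC: 21:20 + 3:30 = 00:50 UTC on May 21.
Add 13 hours and 20 minutes flight time → 14:10 UTC.
Kabul is UTC+4:30, so local arrival = 14:10 + 4:30 = 18:40 on May 21.
Layover = 20:20 − 18:40 = 1 hour 40 minutes.

1 hour 40 minutes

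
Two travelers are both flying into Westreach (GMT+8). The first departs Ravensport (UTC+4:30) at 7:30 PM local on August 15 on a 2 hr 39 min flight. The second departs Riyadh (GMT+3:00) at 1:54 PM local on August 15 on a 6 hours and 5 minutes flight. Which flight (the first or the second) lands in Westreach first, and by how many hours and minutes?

Flight 1 in UTC: 7:30 PM − 4:30 = 3:00 PM on Aug 15.
+2 hours 39 minutes → arrive 5:39 PM UTC on Aug 15.
Flight 2 in UTC: 1:54 PM − 3:00 = 10:54 AM on Aug 15.
+6 hours 5 minutes → arrive 4:59 PM UTC on Aug 15.
Flight 2 lands earlier by 40 minutes.

the second, by 40 minutes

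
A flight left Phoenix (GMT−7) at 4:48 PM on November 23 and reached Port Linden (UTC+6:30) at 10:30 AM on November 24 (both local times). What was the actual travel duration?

Departure in UTC: 4:48 PM + 7:00 = 11:48 PM on Nov 23.
Arrival in UTC: 10:30 AM − 6:30 = 4:00 AM on Nov 24.
Elapsed = 4:00 AM − 11:48 PM (+1 day) = 4 hours 12 minutes.

4 hours 12 minutes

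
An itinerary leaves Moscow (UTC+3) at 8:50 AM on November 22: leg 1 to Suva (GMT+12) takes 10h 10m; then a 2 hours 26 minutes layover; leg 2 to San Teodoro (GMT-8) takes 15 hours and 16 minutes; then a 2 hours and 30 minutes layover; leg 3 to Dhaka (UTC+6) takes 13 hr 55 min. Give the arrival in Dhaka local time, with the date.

Convert departure to UTC: 8:50 AM − 3:00 = 5:50 AM UTC on Nov 22.
Add 10 hours 10 minutes leg 1 → 4:00 PM UTC.
Add 2 hours 26 minutes layover in Suva → 6:26 PM UTC.
Add 15 hours and 16 minutes leg 2 → 9:42 AM UTC (Nov 23).
Add 2 hours 30 minutes layover in San Teodoro → 12:12 PM UTC.
Add 13 hours 55 minutes leg 3 → 2:07 AM UTC (Nov 24).
Dhaka is UTC+6:00, so local arrival = 2:07 AM + 6:00 = 8:07 AM on Nov 24.

8:07 AM on November 24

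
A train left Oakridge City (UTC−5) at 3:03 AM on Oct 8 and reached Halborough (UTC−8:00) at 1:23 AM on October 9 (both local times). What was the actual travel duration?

25 hours 20 minutes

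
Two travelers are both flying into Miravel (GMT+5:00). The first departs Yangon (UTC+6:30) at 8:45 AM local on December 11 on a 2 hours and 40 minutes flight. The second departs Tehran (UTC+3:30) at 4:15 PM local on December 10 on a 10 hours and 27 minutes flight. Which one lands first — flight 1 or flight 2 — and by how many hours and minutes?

Flight 1 in UTC: 8:45 AM − 6:30 = 2:15 AM on Dec 11.
+2 hours 40 minutes → arrive 4:55 AM UTC on Dec 11.
Flight 2 in UTC: 4:15 PM − 3:30 = 12:45 PM on Dec 10.
+10 hours 27 minutes → arrive 11:12 PM UTC on Dec 10.
Flight 2 lands earlier by 5 hours 43 minutes.

the second, by 5 hours 43 minutes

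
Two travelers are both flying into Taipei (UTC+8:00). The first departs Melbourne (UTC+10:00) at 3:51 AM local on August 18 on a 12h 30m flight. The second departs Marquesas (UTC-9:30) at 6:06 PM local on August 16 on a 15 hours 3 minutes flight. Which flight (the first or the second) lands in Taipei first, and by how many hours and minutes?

the second, by 11 hours 42 minutes

Flight 1 in UTC: 3:51 AM − 10:00 = 5:51 PM on Aug 17.
+12 hours 30 minutes → arrive 6:21 AM UTC on Aug 18.
Flight 2 in UTC: 6:06 PM + 9:30 = 3:36 AM on Aug 17.
+15 hours and 3 minutes → arrive 6:39 PM UTC on Aug 17.
Flight 2 lands earlier by 11 hours 42 minutes.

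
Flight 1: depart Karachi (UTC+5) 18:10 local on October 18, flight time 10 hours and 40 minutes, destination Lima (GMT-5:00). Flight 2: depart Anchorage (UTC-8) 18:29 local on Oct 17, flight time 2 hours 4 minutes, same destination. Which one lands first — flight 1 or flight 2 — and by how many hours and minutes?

Flight 1 in UTC: 18:10 − 5:00 = 13:10 on Oct 18.
+10 hours and 40 minutes → arrive 23:50 UTC on Oct 18.
Flight 2 in UTC: 18:29 + 8:00 = 02:29 on Oct 18.
+2 hours and 4 minutes → arrive 04:33 UTC on Oct 18.
Flight 2 lands earlier by 19 hours 17 minutes.

the second, by 19 hours 17 minutes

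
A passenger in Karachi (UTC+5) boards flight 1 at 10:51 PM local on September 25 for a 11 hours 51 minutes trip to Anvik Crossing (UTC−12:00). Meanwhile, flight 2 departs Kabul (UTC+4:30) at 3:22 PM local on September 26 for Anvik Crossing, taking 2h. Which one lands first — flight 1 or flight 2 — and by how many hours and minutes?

Flight 1 in UTC: 10:51 PM − 5:00 = 5:51 PM on Sep 25.
+11 hours 51 minutes → arrive 5:42 AM UTC on Sep 26.
Flight 2 in UTC: 3:22 PM − 4:30 = 10:52 AM on Sep 26.
+2 hours → arrive 12:52 PM UTC on Sep 26.
Flight 1 lands earlier by 7 hours 10 minutes.

the first, by 7 hours 10 minutes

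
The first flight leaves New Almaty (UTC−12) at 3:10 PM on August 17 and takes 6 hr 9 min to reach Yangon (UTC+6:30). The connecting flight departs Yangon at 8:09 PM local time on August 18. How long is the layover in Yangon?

4 hours 20 minutes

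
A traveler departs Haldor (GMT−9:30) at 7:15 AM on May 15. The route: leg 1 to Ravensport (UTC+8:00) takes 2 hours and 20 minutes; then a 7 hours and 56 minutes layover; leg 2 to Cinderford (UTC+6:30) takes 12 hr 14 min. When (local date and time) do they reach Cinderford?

9:45 PM on May 16

Convert departure to UTC: 7:15 AM + 9:30 = 4:45 PM UTC on May 15.
Add 2 hours 20 minutes leg 1 → 7:05 PM UTC.
Add 7 hours 56 minutes layover in Ravensport → 3:01 AM UTC (May 16).
Add 12 hours and 14 minutes leg 2 → 3:15 PM UTC.
Cinderford is UTC+6:30, so local arrival = 3:15 PM + 6:30 = 9:45 PM on May 16.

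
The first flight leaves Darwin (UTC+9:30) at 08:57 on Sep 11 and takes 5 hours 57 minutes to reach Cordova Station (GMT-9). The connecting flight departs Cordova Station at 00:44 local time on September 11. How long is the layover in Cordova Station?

4 hours 20 minutes

Convert departure to UTC: 08:57 − 9:30 = 23:27 UTC on Sep 10.
Add 5 hours and 57 minutes flight time → 05:24 UTC (Sep 11).
Cordova Station is UTC−9:00, so local arrival = 05:24 − 9:00 = 20:24 on Sep 10.
Layover = 00:44 − 20:24 (+1 day) = 4 hours 20 minutes.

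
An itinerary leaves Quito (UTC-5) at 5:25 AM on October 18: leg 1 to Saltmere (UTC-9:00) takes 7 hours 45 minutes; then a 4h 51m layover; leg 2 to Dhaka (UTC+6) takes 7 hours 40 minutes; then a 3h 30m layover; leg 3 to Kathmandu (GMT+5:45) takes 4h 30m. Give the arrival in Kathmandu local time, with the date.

8:26 PM on Oct 19

Convert departure to UTC: 5:25 AM + 5:00 = 10:25 AM UTC on Oct 18.
Add 7 hours 45 minutes leg 1 → 6:10 PM UTC.
Add 4 hours 51 minutes layover in Saltmere → 11:01 PM UTC.
Add 7 hours and 40 minutes leg 2 → 6:41 AM UTC (Oct 19).
Add 3 hours 30 minutes layover in Dhaka → 10:11 AM UTC.
Add 4 hours 30 minutes leg 3 → 2:41 PM UTC.
Kathmandu is UTC+5:45, so local arrival = 2:41 PM + 5:45 = 8:26 PM on Oct 19.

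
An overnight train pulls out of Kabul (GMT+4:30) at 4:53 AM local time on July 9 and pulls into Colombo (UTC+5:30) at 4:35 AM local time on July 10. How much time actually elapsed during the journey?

22 hours 42 minutes

Colombo is 1:00 ahead of Kabul.
Clock-face elapsed time (ignoring zones) is 23 hours 42 minutes.
Actual elapsed = 23 hours 42 minutes − 1:00 = 22 hours 42 minutes.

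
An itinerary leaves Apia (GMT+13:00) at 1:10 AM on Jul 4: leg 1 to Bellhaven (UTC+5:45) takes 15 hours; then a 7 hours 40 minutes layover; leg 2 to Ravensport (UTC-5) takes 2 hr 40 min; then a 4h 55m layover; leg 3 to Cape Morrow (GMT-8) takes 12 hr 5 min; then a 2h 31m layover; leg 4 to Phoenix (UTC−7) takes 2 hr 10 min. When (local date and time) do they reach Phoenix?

Convert departure to UTC: 1:10 AM − 13:00 = 12:10 PM UTC on Jul 3.
Add 15 hours leg 1 → 3:10 AM UTC (Jul 4).
Add 7 hours and 40 minutes layover in Bellhaven → 10:50 AM UTC.
Add 2 hours 40 minutes leg 2 → 1:30 PM UTC.
Add 4 hours and 55 minutes layover in Ravensport → 6:25 PM UTC.
Add 12 hours and 5 minutes leg 3 → 6:30 AM UTC (Jul 5).
Add 2 hours 31 minutes layover in Cape Morrow → 9:01 AM UTC.
Add 2 hours 10 minutes leg 4 → 11:11 AM UTC.
Phoenix is UTC−7:00, so local arrival = 11:11 AM − 7:00 = 4:11 AM on Jul 5.

4:11 AM on Jul 5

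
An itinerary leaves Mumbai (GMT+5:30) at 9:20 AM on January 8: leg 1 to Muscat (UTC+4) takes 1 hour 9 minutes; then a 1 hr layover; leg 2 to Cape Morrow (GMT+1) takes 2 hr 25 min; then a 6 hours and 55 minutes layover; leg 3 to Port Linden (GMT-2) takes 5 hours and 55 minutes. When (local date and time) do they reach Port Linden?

Convert departure to UTC: 9:20 AM − 5:30 = 3:50 AM UTC on Jan 8.
Add 1 hour and 9 minutes leg 1 → 4:59 AM UTC.
Add 1 hour layover in Muscat → 5:59 AM UTC.
Add 2 hours and 25 minutes leg 2 → 8:24 AM UTC.
Add 6 hours and 55 minutes layover in Cape Morrow → 3:19 PM UTC.
Add 5 hours 55 minutes leg 3 → 9:14 PM UTC.
Port Linden is UTC−2:00, so local arrival = 9:14 PM − 2:00 = 7:14 PM on Jan 8.

7:14 PM on January 8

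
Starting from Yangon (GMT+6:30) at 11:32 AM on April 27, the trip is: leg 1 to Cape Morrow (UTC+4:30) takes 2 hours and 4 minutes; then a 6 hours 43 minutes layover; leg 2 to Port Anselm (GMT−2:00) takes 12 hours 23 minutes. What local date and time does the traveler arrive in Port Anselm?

Convert departure to UTC: 11:32 AM − 6:30 = 5:02 AM UTC on Apr 27.
Add 2 hours and 4 minutes leg 1 → 7:06 AM UTC.
Add 6 hours and 43 minutes layover in Cape Morrow → 1:49 PM UTC.
Add 12 hours 23 minutes leg 2 → 2:12 AM UTC (Apr 28).
Port Anselm is UTC−2:00, so local arrival = 2:12 AM − 2:00 = 12:12 AM on Apr 28.

12:12 AM on Apr 28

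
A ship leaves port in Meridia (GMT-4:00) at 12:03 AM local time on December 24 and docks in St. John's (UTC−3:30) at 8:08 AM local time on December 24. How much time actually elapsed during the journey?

Departure in UTC: 12:03 AM + 4:00 = 4:03 AM on Dec 24.
Arrival in UTC: 8:08 AM + 3:30 = 11:38 AM on Dec 24.
Elapsed = 11:38 AM − 4:03 AM = 7 hours 35 minutes.

7 hours 35 minutes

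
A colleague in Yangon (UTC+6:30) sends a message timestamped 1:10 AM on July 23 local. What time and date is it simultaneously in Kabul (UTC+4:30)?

Kabul is 2:00 behind Yangon.
Shift by the zone difference: 1:10 AM − 2:00 = 11:10 PM on Jul 22 in Kabul.

11:10 PM on Jul 22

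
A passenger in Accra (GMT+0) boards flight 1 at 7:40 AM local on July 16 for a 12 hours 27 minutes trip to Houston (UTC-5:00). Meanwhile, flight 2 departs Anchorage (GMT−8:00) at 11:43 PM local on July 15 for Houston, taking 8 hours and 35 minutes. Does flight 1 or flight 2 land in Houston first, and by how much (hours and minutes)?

the second, by 3 hours 49 minutes

Flight 1 departs at 7:40 AM UTC (Jul 16).
+12 hours and 27 minutes → arrive 8:07 PM UTC on Jul 16.
Flight 2 in UTC: 11:43 PM + 8:00 = 7:43 AM on Jul 16.
+8 hours and 35 minutes → arrive 4:18 PM UTC on Jul 16.
Flight 2 lands earlier by 3 hours 49 minutes.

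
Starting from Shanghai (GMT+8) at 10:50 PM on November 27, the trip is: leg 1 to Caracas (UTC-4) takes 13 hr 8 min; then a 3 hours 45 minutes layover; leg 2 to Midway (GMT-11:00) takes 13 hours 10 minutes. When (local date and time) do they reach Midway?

9:53 AM on Nov 28

Convert departure to UTC: 10:50 PM − 8:00 = 2:50 PM UTC on Nov 27.
Add 13 hours 8 minutes leg 1 → 3:58 AM UTC (Nov 28).
Add 3 hours 45 minutes layover in Caracas → 7:43 AM UTC.
Add 13 hours 10 minutes leg 2 → 8:53 PM UTC.
Midway is UTC−11:00, so local arrival = 8:53 PM − 11:00 = 9:53 AM on Nov 28.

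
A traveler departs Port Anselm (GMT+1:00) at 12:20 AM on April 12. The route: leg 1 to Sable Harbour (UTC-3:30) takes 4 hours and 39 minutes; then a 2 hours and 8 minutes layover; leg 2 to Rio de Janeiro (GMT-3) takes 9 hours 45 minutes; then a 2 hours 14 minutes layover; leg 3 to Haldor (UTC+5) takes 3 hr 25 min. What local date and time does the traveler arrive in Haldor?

Convert departure to UTC: 12:20 AM − 1:00 = 11:20 PM UTC on Apr 11.
Add 4 hours and 39 minutes leg 1 → 3:59 AM UTC (Apr 12).
Add 2 hours and 8 minutes layover in Sable Harbour → 6:07 AM UTC.
Add 9 hours and 45 minutes leg 2 → 3:52 PM UTC.
Add 2 hours and 14 minutes layover in Rio de Janeiro → 6:06 PM UTC.
Add 3 hours and 25 minutes leg 3 → 9:31 PM UTC.
Haldor is UTC+5:00, so local arrival = 9:31 PM + 5:00 = 2:31 AM on Apr 13.

2:31 AM on April 13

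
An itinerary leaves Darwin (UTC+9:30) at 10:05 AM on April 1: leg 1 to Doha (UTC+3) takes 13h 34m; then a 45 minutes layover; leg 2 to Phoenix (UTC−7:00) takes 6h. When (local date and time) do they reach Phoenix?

1:54 PM on April 1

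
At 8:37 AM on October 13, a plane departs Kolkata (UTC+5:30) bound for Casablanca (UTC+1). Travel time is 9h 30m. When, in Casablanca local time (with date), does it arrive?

1:37 PM on Oct 13

Casablanca is 4:30 behind Kolkata.
After 9 hours 30 minutes it is 6:07 PM in Kolkata.
Shift by the zone difference: 6:07 PM − 4:30 = 1:37 PM on Oct 13 in Casablanca.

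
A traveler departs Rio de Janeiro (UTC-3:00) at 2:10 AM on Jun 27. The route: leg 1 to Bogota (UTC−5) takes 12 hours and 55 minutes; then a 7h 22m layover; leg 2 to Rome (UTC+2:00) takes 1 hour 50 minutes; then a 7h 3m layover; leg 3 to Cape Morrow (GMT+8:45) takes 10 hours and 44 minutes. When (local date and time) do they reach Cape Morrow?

5:49 AM on Jun 29

Convert departure to UTC: 2:10 AM + 3:00 = 5:10 AM UTC on Jun 27.
Add 12 hours 55 minutes leg 1 → 6:05 PM UTC.
Add 7 hours 22 minutes layover in Bogota → 1:27 AM UTC (Jun 28).
Add 1 hour 50 minutes leg 2 → 3:17 AM UTC.
Add 7 hours and 3 minutes layover in Rome → 10:20 AM UTC.
Add 10 hours 44 minutes leg 3 → 9:04 PM UTC.
Cape Morrow is UTC+8:45, so local arrival = 9:04 PM + 8:45 = 5:49 AM on Jun 29.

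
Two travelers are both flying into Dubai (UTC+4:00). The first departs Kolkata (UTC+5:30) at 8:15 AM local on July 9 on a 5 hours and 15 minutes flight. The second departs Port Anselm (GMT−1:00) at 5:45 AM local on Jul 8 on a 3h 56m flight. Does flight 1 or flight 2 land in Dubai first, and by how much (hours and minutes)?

Flight 1 in UTC: 8:15 AM − 5:30 = 2:45 AM on Jul 9.
+5 hours 15 minutes → arrive 8:00 AM UTC on Jul 9.
Flight 2 in UTC: 5:45 AM + 1:00 = 6:45 AM on Jul 8.
+3 hours 56 minutes → arrive 10:41 AM UTC on Jul 8.
Flight 2 lands earlier by 21 hours 19 minutes.

the second, by 21 hours 19 minutes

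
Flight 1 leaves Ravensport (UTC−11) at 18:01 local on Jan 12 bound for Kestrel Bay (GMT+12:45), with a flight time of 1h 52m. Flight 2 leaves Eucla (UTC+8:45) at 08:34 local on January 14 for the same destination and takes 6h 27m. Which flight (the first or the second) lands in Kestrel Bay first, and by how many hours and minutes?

the first, by 23 hours 23 minutes

Flight 1 in UTC: 18:01 + 11:00 = 05:01 on Jan 13.
+1 hour and 52 minutes → arrive 06:53 UTC on Jan 13.
Flight 2 in UTC: 08:34 − 8:45 = 23:49 on Jan 13.
+6 hours 27 minutes → arrive 06:16 UTC on Jan 14.
Flight 1 lands earlier by 23 hours 23 minutes.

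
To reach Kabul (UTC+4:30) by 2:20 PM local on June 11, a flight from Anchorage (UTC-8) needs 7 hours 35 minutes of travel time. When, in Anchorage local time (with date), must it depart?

Target arrival in UTC: 2:20 PM − 4:30 = 9:50 AM on Jun 11.
Subtract 7 hours and 35 minutes → departure 2:15 AM UTC on Jun 11.
Anchorage is UTC−8:00: 2:15 AM − 8:00 = 6:15 PM on Jun 10.

6:15 PM on June 10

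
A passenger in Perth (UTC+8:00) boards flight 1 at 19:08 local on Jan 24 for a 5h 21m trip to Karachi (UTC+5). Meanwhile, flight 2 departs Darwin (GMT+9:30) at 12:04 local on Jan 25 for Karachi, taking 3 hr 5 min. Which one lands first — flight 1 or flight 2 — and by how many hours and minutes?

Flight 1 in UTC: 19:08 − 8:00 = 11:08 on Jan 24.
+5 hours 21 minutes → arrive 16:29 UTC on Jan 24.
Flight 2 in UTC: 12:04 − 9:30 = 02:34 on Jan 25.
+3 hours and 5 minutes → arrive 05:39 UTC on Jan 25.
Flight 1 lands earlier by 13 hours 10 minutes.

the first, by 13 hours 10 minutes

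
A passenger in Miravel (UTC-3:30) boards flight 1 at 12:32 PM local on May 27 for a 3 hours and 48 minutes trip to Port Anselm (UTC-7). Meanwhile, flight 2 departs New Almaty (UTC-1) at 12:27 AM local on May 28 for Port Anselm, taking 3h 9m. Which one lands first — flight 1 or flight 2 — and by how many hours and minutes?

the first, by 8 hours 46 minutes

Flight 1 in UTC: 12:32 PM + 3:30 = 4:02 PM on May 27.
+3 hours 48 minutes → arrive 7:50 PM UTC on May 27.
Flight 2 in UTC: 12:27 AM + 1:00 = 1:27 AM on May 28.
+3 hours and 9 minutes → arrive 4:36 AM UTC on May 28.
Flight 1 lands earlier by 8 hours 46 minutes.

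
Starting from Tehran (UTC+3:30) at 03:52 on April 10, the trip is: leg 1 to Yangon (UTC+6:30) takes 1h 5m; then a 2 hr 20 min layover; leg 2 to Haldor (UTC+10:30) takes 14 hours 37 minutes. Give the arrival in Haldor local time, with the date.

Convert departure to UTC: 03:52 − 3:30 = 00:22 UTC on Apr 10.
Add 1 hour 5 minutes leg 1 → 01:27 UTC.
Add 2 hours and 20 minutes layover in Yangon → 03:47 UTC.
Add 14 hours 37 minutes leg 2 → 18:24 UTC.
Haldor is UTC+10:30, so local arrival = 18:24 + 10:30 = 04:54 on Apr 11.

04:54 on April 11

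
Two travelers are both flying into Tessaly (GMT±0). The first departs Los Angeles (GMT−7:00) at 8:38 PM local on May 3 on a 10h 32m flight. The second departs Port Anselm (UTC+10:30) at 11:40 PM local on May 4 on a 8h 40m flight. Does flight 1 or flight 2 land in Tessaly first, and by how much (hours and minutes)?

Flight 1 in UTC: 8:38 PM + 7:00 = 3:38 AM on May 4.
+10 hours and 32 minutes → arrive 2:10 PM UTC on May 4.
Flight 2 in UTC: 11:40 PM − 10:30 = 1:10 PM on May 4.
+8 hours and 40 minutes → arrive 9:50 PM UTC on May 4.
Flight 1 lands earlier by 7 hours 40 minutes.

the first, by 7 hours 40 minutes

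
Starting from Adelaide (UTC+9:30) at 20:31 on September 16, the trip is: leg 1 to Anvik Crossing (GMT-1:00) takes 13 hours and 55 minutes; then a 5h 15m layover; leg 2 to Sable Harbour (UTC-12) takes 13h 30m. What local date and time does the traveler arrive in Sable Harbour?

07:41 on September 17

Convert departure to UTC: 20:31 − 9:30 = 11:01 UTC on Sep 16.
Add 13 hours and 55 minutes leg 1 → 00:56 UTC (Sep 17).
Add 5 hours and 15 minutes layover in Anvik Crossing → 06:11 UTC.
Add 13 hours 30 minutes leg 2 → 19:41 UTC.
Sable Harbour is UTC−12:00, so local arrival = 19:41 − 12:00 = 07:41 on Sep 17.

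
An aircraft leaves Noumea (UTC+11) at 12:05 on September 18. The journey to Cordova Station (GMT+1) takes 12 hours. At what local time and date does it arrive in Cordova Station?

Convert departure to UTC: 12:05 − 11:00 = 01:05 UTC on Sep 18.
Add 12 hours travel time → 13:05 UTC.
Cordova Station is UTC+1:00, so local arrival = 13:05 + 1:00 = 14:05 on Sep 18.

14:05 on September 18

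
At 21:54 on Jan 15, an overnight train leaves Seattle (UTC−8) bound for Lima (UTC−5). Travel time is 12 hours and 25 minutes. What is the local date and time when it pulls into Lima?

13:19 on Jan 16

Lima is 3:00 ahead of Seattle.
After 12 hours 25 minutes it is 10:19 (Jan 16) in Seattle.
Shift by the zone difference: 10:19 + 3:00 = 13:19 on Jan 16 in Lima.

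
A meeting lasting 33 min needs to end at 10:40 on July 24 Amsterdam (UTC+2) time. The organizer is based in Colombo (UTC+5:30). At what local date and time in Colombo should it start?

13:37 on July 24

Target end time in UTC: 10:40 − 2:00 = 08:40 on Jul 24.
Subtract 33 minutes → start 08:07 UTC on Jul 24.
Colombo is UTC+5:30: 08:07 + 5:30 = 13:37 on Jul 24.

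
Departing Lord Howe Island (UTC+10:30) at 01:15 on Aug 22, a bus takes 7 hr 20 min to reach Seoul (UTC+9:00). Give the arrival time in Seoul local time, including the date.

07:05 on Aug 22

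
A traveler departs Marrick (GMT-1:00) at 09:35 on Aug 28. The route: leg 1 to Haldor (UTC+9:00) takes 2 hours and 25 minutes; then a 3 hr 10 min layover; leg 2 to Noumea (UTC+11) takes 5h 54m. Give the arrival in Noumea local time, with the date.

Convert departure to UTC: 09:35 + 1:00 = 10:35 UTC on Aug 28.
Add 2 hours and 25 minutes leg 1 → 13:00 UTC.
Add 3 hours 10 minutes layover in Haldor → 16:10 UTC.
Add 5 hours 54 minutes leg 2 → 22:04 UTC.
Noumea is UTC+11:00, so local arrival = 22:04 + 11:00 = 09:04 on Aug 29.

09:04 on August 29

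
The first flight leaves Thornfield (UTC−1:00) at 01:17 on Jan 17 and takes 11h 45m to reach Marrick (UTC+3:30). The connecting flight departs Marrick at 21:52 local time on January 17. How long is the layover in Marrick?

Convert departure to UTC: 01:17 + 1:00 = 02:17 UTC on Jan 17.
Add 11 hours and 45 minutes flight time → 14:02 UTC.
Marrick is UTC+3:30, so local arrival = 14:02 + 3:30 = 17:32 on Jan 17.
Layover = 21:52 − 17:32 = 4 hours 20 minutes.

4 hours 20 minutes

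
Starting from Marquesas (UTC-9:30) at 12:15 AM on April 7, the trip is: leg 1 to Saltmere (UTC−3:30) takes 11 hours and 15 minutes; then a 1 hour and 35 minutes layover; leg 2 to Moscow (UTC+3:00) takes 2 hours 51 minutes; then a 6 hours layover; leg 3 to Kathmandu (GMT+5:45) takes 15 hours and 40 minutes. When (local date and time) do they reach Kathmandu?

Convert departure to UTC: 12:15 AM + 9:30 = 9:45 AM UTC on Apr 7.
Add 11 hours and 15 minutes leg 1 → 9:00 PM UTC.
Add 1 hour 35 minutes layover in Saltmere → 10:35 PM UTC.
Add 2 hours and 51 minutes leg 2 → 1:26 AM UTC (Apr 8).
Add 6 hours layover in Moscow → 7:26 AM UTC.
Add 15 hours 40 minutes leg 3 → 11:06 PM UTC.
Kathmandu is UTC+5:45, so local arrival = 11:06 PM + 5:45 = 4:51 AM on Apr 9.

4:51 AM on April 9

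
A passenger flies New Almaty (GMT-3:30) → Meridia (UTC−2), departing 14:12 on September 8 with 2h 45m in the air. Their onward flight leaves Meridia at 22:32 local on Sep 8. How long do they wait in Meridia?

Convert departure to UTC: 14:12 + 3:30 = 17:42 UTC on Sep 8.
Add 2 hours 45 minutes flight time → 20:27 UTC.
Meridia is UTC−2:00, so local arrival = 20:27 − 2:00 = 18:27 on Sep 8.
Layover = 22:32 − 18:27 = 4 hours 5 minutes.

4 hours 5 minutes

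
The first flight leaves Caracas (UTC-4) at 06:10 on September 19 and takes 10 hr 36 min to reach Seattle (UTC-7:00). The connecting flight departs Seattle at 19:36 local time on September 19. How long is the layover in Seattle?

5 hours 50 minutes

Convert departure to UTC: 06:10 + 4:00 = 10:10 UTC on Sep 19.
Add 10 hours 36 minutes flight time → 20:46 UTC.
Seattle is UTC−7:00, so local arrival = 20:46 − 7:00 = 13:46 on Sep 19.
Layover = 19:36 − 13:46 = 5 hours 50 minutes.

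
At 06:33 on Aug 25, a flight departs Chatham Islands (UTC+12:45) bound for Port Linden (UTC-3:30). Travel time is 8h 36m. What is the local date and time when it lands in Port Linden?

Convert departure to UTC: 06:33 − 12:45 = 17:48 UTC on Aug 24.
Add 8 hours and 36 minutes travel time → 02:24 UTC (Aug 25).
Port Linden is UTC−3:30, so local arrival = 02:24 − 3:30 = 22:54 on Aug 24.

22:54 on August 24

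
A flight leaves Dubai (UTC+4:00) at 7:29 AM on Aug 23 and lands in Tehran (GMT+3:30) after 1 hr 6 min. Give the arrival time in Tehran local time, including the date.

8:05 AM on Aug 23

Convert departure to UTC: 7:29 AM − 4:00 = 3:29 AM UTC on Aug 23.
Add 1 hour and 6 minutes travel time → 4:35 AM UTC.
Tehran is UTC+3:30, so local arrival = 4:35 AM + 3:30 = 8:05 AM on Aug 23.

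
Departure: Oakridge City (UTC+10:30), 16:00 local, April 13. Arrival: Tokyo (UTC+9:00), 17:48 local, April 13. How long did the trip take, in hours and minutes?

Departure in UTC: 16:00 − 10:30 = 05:30 on Apr 13.
Arrival in UTC: 17:48 − 9:00 = 08:48 on Apr 13.
Elapsed = 08:48 − 05:30 = 3 hours 18 minutes.

3 hours 18 minutes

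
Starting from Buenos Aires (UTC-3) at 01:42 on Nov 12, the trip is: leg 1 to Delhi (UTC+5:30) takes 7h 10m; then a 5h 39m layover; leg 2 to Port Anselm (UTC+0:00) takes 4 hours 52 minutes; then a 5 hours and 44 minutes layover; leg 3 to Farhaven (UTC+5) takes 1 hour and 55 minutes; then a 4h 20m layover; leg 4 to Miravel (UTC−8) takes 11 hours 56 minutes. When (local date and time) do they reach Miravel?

14:18 on Nov 13

Convert departure to UTC: 01:42 + 3:00 = 04:42 UTC on Nov 12.
Add 7 hours 10 minutes leg 1 → 11:52 UTC.
Add 5 hours 39 minutes layover in Delhi → 17:31 UTC.
Add 4 hours and 52 minutes leg 2 → 22:23 UTC.
Add 5 hours 44 minutes layover in Port Anselm → 04:07 UTC (Nov 13).
Add 1 hour and 55 minutes leg 3 → 06:02 UTC.
Add 4 hours and 20 minutes layover in Farhaven → 10:22 UTC.
Add 11 hours and 56 minutes leg 4 → 22:18 UTC.
Miravel is UTC−8:00, so local arrival = 22:18 − 8:00 = 14:18 on Nov 13.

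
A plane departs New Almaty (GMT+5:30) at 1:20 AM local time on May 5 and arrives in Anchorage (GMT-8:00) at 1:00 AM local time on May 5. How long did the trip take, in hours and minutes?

Departure in UTC: 1:20 AM − 5:30 = 7:50 PM on May 4.
Arrival in UTC: 1:00 AM + 8:00 = 9:00 AM on May 5.
Elapsed = 9:00 AM − 7:50 PM (+1 day) = 13 hours 10 minutes.

13 hours 10 minutes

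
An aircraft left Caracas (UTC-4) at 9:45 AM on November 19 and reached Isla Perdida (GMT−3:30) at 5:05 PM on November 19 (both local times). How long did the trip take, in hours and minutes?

6 hours 50 minutes

Isla Perdida is 0:30 ahead of Caracas.
Clock-face elapsed time (ignoring zones) is 7 hours 20 minutes.
Actual elapsed = 7 hours 20 minutes − 0:30 = 6 hours 50 minutes.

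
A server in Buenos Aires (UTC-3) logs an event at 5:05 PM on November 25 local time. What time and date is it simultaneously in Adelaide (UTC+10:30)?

6:35 AM on Nov 26

Adelaide is 13:30 ahead of Buenos Aires.
Shift by the zone difference: 5:05 PM + 13:30 = 6:35 AM on Nov 26 in Adelaide.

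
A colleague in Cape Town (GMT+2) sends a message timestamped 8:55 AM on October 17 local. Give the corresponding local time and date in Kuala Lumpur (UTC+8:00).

In UTC: 8:55 AM − 2:00 = 6:55 AM on Oct 17.
Kuala Lumpur is UTC+8:00: 6:55 AM + 8:00 = 2:55 PM on Oct 17.

2:55 PM on October 17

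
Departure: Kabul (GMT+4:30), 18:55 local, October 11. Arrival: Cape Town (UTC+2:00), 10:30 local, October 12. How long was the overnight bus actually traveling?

Cape Town is 2:30 behind Kabul.
Clock-face elapsed time (ignoring zones) is 15 hours 35 minutes.
Actual elapsed = 15 hours 35 minutes + 2:30 = 18 hours 5 minutes.

18 hours 5 minutes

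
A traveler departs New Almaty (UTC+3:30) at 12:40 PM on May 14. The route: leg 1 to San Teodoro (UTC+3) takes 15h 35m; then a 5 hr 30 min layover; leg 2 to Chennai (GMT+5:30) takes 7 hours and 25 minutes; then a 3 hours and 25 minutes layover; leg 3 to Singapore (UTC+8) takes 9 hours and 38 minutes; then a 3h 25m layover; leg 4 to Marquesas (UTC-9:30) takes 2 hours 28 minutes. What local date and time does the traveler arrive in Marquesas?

Convert departure to UTC: 12:40 PM − 3:30 = 9:10 AM UTC on May 14.
Add 15 hours 35 minutes leg 1 → 12:45 AM UTC (May 15).
Add 5 hours and 30 minutes layover in San Teodoro → 6:15 AM UTC.
Add 7 hours 25 minutes leg 2 → 1:40 PM UTC.
Add 3 hours 25 minutes layover in Chennai → 5:05 PM UTC.
Add 9 hours 38 minutes leg 3 → 2:43 AM UTC (May 16).
Add 3 hours and 25 minutes layover in Singapore → 6:08 AM UTC.
Add 2 hours 28 minutes leg 4 → 8:36 AM UTC.
Marquesas is UTC−9:30, so local arrival = 8:36 AM − 9:30 = 11:06 PM on May 15.

11:06 PM on May 15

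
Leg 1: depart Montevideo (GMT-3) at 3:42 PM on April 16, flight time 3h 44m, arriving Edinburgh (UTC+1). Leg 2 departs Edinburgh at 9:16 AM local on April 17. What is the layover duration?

Convert departure to UTC: 3:42 PM + 3:00 = 6:42 PM UTC on Apr 16.
Add 3 hours 44 minutes flight time → 10:26 PM UTC.
Edinburgh is UTC+1:00, so local arrival = 10:26 PM + 1:00 = 11:26 PM on Apr 16.
Layover = 9:16 AM − 11:26 PM (+1 day) = 9 hours 50 minutes.

9 hours 50 minutes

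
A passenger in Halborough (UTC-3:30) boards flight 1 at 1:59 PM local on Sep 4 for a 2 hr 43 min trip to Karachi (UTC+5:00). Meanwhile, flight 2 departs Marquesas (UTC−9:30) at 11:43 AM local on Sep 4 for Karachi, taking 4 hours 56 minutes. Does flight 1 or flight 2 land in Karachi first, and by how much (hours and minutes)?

the first, by 5 hours 57 minutes

Flight 1 in UTC: 1:59 PM + 3:30 = 5:29 PM on Sep 4.
+2 hours and 43 minutes → arrive 8:12 PM UTC on Sep 4.
Flight 2 in UTC: 11:43 AM + 9:30 = 9:13 PM on Sep 4.
+4 hours and 56 minutes → arrive 2:09 AM UTC on Sep 5.
Flight 1 lands earlier by 5 hours 57 minutes.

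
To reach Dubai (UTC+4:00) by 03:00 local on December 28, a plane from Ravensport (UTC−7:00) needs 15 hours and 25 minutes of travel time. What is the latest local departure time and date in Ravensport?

Target arrival in UTC: 03:00 − 4:00 = 23:00 on Dec 27.
Subtract 15 hours and 25 minutes → departure 07:35 UTC on Dec 27.
Ravensport is UTC−7:00: 07:35 − 7:00 = 00:35 on Dec 27.

00:35 on December 27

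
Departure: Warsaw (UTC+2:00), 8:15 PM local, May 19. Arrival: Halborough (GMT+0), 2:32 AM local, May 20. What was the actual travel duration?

Halborough is 2:00 behind Warsaw.
Clock-face elapsed time (ignoring zones) is 6 hours 17 minutes.
Actual elapsed = 6 hours 17 minutes + 2:00 = 8 hours 17 minutes.

8 hours 17 minutes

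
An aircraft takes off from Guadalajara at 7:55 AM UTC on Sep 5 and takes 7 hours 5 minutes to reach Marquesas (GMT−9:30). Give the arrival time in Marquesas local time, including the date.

5:30 AM on September 5

Departure is given in UTC: 7:55 AM on Sep 5.
Add 7 hours 5 minutes → 3:00 PM UTC.
Marquesas is UTC−9:30: 3:00 PM − 9:30 = 5:30 AM on Sep 5.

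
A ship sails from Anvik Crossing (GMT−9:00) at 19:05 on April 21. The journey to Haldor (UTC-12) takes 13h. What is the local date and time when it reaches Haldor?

Convert departure to UTC: 19:05 + 9:00 = 04:05 UTC on Apr 22.
Add 13 hours travel time → 17:05 UTC.
Haldor is UTC−12:00, so local arrival = 17:05 − 12:00 = 05:05 on Apr 22.

05:05 on April 22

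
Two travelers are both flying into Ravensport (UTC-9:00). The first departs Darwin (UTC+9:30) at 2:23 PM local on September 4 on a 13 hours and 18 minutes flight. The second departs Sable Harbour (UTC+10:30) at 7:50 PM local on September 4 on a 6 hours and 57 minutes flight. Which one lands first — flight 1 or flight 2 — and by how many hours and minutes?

the second, by 1 hour 54 minutes

Flight 1 in UTC: 2:23 PM − 9:30 = 4:53 AM on Sep 4.
+13 hours and 18 minutes → arrive 6:11 PM UTC on Sep 4.
Flight 2 in UTC: 7:50 PM − 10:30 = 9:20 AM on Sep 4.
+6 hours 57 minutes → arrive 4:17 PM UTC on Sep 4.
Flight 2 lands earlier by 1 hour 54 minutes.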